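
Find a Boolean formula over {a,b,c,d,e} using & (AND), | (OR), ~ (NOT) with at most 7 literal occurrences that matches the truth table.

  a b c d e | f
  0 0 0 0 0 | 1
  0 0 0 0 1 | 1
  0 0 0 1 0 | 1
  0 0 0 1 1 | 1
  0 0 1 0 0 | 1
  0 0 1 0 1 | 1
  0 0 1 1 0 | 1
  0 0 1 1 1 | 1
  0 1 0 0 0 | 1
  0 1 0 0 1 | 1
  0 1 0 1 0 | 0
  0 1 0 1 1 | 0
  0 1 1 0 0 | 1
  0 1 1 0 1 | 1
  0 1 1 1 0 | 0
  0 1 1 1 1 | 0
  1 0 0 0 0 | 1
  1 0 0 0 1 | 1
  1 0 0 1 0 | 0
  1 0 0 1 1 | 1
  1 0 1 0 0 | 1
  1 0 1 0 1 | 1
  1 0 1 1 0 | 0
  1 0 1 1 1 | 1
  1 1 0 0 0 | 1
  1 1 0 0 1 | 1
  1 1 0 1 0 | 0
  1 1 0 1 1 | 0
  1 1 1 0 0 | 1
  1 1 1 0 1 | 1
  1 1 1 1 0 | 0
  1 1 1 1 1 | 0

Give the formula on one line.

  ~d = 11001100110011001100110011001100
  ~a = 11111111111111110000000000000000
  (e | ~a) = 11111111111111110101010101010101
  ~b = 11111111000000001111111100000000
  ((e | ~a) & ~b) = 11111111000000000101010100000000
  (~d | ((e | ~a) & ~b)) = 11111111110011001101110111001100

(~d | ((e | ~a) & ~b))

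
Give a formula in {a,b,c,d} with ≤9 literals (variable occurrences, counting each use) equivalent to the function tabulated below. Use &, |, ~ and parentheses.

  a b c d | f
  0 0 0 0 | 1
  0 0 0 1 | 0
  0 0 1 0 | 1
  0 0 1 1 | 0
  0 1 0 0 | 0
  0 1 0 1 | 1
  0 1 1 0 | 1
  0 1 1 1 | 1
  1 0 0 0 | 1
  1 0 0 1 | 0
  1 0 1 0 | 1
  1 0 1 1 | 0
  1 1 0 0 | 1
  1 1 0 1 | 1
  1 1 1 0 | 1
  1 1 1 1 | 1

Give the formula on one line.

  ~b = 1111000011110000
  ~d = 1010101010101010
  (~b & ~d) = 1010000010100000
  (a | d) = 0101010111111111
  (c | (a | d)) = 0111011111111111
  (b | ~d) = 1010111110101111
  ((c | (a | d)) & (b | ~d)) = 0010011110101111
  ((~b & ~d) | ((c | (a | d)) & (b | ~d))) = 1010011110101111

((~b & ~d) | ((c | (a | d)) & (b | ~d)))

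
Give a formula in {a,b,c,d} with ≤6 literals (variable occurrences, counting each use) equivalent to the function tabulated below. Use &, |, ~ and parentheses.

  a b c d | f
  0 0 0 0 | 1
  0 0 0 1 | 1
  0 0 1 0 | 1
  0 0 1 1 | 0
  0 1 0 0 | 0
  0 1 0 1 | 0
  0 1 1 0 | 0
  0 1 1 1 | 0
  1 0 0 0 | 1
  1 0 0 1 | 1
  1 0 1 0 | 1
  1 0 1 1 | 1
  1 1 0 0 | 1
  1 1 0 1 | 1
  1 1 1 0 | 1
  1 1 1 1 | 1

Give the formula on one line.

(a | (~b & ((~c & ~b) | ~d)))

  ~b = 1111000011110000
  ~c = 1100110011001100
  (~c & ~b) = 1100000011000000
  ~d = 1010101010101010
  ((~c & ~b) | ~d) = 1110101011101010
  (~b & ((~c & ~b) | ~d)) = 1110000011100000
  (a | (~b & ((~c & ~b) | ~d))) = 1110000011111111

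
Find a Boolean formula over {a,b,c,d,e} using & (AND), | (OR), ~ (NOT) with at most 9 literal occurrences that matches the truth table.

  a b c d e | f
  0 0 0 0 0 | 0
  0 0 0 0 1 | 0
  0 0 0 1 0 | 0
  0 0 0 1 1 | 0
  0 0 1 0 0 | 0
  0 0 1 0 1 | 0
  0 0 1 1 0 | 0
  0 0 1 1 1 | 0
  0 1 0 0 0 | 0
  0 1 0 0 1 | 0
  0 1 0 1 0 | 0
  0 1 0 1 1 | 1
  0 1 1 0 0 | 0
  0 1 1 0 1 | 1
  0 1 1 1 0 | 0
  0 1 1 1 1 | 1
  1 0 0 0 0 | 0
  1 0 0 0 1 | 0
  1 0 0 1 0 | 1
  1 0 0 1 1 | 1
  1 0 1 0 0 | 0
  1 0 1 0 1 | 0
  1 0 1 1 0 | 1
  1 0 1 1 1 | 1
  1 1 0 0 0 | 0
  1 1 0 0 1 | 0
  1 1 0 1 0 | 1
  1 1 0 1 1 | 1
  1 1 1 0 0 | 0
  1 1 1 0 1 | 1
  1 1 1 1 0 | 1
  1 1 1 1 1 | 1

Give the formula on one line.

((a & d) | ((b & e) & (c | d)))

  (a & d) = 00000000000000000011001100110011
  (b & e) = 00000000010101010000000001010101
  (c | d) = 00111111001111110011111100111111
  ((b & e) & (c | d)) = 00000000000101010000000000010101
  ((a & d) | ((b & e) & (c | d))) = 00000000000101010011001100110111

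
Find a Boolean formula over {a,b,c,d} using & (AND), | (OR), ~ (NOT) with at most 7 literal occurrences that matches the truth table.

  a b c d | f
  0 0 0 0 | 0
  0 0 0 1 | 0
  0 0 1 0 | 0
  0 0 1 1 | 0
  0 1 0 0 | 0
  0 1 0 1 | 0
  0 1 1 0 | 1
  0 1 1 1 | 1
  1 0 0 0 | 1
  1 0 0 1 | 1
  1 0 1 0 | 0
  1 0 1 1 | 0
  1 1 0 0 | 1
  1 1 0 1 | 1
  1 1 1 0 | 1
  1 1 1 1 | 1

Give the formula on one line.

((((~d & (~c | b)) | b) & c) | (a & ~c))

  ~d = 1010101010101010
  ~c = 1100110011001100
  (~c | b) = 1100111111001111
  (~d & (~c | b)) = 1000101010001010
  ((~d & (~c | b)) | b) = 1000111110001111
  (((~d & (~c | b)) | b) & c) = 0000001100000011
  (a & ~c) = 0000000011001100
  ((((~d & (~c | b)) | b) & c) | (a & ~c)) = 0000001111001111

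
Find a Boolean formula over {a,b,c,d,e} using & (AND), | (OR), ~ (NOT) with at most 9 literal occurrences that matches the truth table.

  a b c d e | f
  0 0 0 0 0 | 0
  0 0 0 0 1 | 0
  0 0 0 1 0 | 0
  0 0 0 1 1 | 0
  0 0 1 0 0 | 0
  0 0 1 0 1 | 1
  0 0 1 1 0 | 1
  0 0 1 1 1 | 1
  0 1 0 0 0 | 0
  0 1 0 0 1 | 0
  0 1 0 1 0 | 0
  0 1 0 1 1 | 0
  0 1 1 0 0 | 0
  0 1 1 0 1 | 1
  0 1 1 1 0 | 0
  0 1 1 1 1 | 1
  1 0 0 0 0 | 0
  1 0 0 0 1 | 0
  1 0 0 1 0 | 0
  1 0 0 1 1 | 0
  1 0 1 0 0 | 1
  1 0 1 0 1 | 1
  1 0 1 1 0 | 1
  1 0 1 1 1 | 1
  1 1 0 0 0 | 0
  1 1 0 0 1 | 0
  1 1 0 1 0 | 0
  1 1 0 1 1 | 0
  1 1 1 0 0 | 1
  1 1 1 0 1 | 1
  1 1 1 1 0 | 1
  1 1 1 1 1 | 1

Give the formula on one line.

(((e & c) | (c & a)) | ((d & c) & ~b))

  (e & c) = 00000101000001010000010100000101
  (c & a) = 00000000000000000000111100001111
  ((e & c) | (c & a)) = 00000101000001010000111100001111
  (d & c) = 00000011000000110000001100000011
  ~b = 11111111000000001111111100000000
  ((d & c) & ~b) = 00000011000000000000001100000000
  (((e & c) | (c & a)) | ((d & c) & ~b)) = 00000111000001010000111100001111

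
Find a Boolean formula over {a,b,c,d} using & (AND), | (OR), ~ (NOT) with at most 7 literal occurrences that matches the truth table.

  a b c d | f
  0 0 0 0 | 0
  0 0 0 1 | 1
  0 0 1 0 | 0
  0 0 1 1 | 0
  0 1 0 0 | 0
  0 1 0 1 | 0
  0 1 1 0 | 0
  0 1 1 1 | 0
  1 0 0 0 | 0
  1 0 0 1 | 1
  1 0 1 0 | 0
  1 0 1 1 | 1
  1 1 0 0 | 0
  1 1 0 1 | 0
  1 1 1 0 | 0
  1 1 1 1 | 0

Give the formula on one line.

((a | ~c) & (~b & d))

  ~c = 1100110011001100
  (a | ~c) = 1100110011111111
  ~b = 1111000011110000
  (~b & d) = 0101000001010000
  ((a | ~c) & (~b & d)) = 0100000001010000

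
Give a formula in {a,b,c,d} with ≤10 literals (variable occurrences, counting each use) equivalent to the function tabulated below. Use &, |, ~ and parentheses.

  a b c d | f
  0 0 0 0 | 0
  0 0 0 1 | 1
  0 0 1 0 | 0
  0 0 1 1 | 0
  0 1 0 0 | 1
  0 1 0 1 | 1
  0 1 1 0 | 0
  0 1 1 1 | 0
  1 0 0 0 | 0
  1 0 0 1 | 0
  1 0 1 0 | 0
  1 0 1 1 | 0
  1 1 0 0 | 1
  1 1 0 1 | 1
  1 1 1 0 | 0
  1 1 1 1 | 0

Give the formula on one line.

  ~c = 1100110011001100
  (~c & d) = 0100010001000100
  ((~c & d) | b) = 0100111101001111
  ~d = 1010101010101010
  ~a = 1111111100000000
  (~d | ~a) = 1111111110101010
  ((~d | ~a) | b) = 1111111110101111
  (((~d | ~a) | b) & ~c) = 1100110010001100
  (((~c & d) | b) & (((~d | ~a) | b) & ~c)) = 0100110000001100

(((~c & d) | b) & (((~d | ~a) | b) & ~c))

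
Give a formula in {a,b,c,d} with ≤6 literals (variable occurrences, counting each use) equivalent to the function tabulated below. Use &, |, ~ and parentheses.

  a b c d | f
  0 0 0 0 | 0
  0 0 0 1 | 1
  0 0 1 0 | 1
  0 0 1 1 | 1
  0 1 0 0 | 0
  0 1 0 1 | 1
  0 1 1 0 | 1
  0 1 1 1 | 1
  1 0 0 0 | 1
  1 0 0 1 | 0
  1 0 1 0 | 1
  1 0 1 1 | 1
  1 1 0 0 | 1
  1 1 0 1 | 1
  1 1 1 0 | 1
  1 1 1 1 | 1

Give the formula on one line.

  ~d = 1010101010101010
  (~d | b) = 1010111110101111
  ((~d | b) & a) = 0000000010101111
  ~a = 1111111100000000
  (~a & d) = 0101010100000000
  ((~a & d) | c) = 0111011100110011
  (((~d | b) & a) | ((~a & d) | c)) = 0111011110111111

(((~d | b) & a) | ((~a & d) | c))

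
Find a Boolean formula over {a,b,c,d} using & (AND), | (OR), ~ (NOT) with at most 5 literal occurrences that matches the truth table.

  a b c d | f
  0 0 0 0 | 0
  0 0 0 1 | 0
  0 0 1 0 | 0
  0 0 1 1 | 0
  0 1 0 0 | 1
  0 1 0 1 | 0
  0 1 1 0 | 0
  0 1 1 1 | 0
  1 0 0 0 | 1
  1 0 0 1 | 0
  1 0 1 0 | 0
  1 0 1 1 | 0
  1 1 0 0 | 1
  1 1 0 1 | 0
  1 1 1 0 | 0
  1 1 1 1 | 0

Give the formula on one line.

(~d & (((~a & b) | a) & ~c))

  ~d = 1010101010101010
  ~a = 1111111100000000
  (~a & b) = 0000111100000000
  ((~a & b) | a) = 0000111111111111
  ~c = 1100110011001100
  (((~a & b) | a) & ~c) = 0000110011001100
  (~d & (((~a & b) | a) & ~c)) = 0000100010001000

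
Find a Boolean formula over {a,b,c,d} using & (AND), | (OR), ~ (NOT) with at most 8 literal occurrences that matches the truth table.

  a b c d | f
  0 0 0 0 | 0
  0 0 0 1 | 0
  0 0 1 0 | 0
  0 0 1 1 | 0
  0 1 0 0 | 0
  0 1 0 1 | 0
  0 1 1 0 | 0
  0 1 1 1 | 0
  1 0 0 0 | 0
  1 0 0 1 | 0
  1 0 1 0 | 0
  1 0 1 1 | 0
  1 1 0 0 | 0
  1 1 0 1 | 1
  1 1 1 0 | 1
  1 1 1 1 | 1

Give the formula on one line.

  (a & c) = 0000000000110011
  ((a & c) & b) = 0000000000000011
  ~d = 1010101010101010
  (~d | a) = 1010101011111111
  (d & (~d | a)) = 0000000001010101
  ((d & (~d | a)) & b) = 0000000000000101
  (((a & c) & b) | ((d & (~d | a)) & b)) = 0000000000000111

(((a & c) & b) | ((d & (~d | a)) & b))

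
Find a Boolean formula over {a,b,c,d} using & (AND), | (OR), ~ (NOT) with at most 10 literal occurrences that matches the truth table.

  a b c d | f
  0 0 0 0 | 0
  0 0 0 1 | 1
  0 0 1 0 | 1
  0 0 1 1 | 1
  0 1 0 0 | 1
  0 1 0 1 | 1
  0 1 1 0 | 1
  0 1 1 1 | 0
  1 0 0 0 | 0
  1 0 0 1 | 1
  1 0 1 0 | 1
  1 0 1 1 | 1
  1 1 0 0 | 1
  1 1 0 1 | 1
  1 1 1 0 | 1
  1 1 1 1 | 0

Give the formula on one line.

((((b & ~d) | ~b) | ~c) & ((b | d) | c))

  ~d = 1010101010101010
  (b & ~d) = 0000101000001010
  ~b = 1111000011110000
  ((b & ~d) | ~b) = 1111101011111010
  ~c = 1100110011001100
  (((b & ~d) | ~b) | ~c) = 1111111011111110
  (b | d) = 0101111101011111
  ((b | d) | c) = 0111111101111111
  ((((b & ~d) | ~b) | ~c) & ((b | d) | c)) = 0111111001111110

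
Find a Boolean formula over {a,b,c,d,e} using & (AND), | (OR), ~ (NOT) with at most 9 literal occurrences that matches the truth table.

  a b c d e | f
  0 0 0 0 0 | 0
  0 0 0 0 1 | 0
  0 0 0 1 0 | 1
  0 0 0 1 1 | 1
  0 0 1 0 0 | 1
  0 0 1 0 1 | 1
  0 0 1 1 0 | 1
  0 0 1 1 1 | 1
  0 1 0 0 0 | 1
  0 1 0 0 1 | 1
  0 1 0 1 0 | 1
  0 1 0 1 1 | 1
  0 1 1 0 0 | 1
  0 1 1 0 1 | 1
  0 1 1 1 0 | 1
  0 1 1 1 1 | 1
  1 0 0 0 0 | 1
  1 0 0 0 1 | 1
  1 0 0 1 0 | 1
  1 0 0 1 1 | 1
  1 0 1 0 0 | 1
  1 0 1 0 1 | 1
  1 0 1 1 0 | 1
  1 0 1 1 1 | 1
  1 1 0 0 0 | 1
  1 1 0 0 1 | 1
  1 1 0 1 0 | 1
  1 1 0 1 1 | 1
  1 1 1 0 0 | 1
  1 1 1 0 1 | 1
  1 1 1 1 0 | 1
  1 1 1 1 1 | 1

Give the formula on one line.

  (a | b) = 00000000111111111111111111111111
  (c & e) = 00000101000001010000010100000101
  ((a | b) | (c & e)) = 00000101111111111111111111111111
  (d | ((a | b) | (c & e))) = 00110111111111111111111111111111
  (c | (d | ((a | b) | (c & e)))) = 00111111111111111111111111111111

(c | (d | ((a | b) | (c & e))))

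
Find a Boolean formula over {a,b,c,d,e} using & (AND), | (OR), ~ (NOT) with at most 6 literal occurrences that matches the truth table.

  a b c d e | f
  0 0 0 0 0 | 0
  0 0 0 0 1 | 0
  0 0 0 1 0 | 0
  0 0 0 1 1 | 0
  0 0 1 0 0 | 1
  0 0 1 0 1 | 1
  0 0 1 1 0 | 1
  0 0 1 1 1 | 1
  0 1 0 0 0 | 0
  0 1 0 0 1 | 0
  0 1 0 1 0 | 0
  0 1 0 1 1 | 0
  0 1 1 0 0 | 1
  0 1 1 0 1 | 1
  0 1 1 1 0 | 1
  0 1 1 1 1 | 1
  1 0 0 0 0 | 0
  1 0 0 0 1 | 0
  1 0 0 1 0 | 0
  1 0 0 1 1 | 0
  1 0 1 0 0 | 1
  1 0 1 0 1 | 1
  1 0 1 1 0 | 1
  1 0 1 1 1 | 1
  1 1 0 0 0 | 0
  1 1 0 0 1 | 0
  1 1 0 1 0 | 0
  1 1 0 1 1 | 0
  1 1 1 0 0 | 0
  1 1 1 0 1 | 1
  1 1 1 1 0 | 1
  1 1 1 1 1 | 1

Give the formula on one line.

  ~a = 11111111111111110000000000000000
  ~b = 11111111000000001111111100000000
  (~a | ~b) = 11111111111111111111111100000000
  (d | ~b) = 11111111001100111111111100110011
  ((~a | ~b) | (d | ~b)) = 11111111111111111111111100110011
  (((~a | ~b) | (d | ~b)) | e) = 11111111111111111111111101110111
  (c & (((~a | ~b) | (d | ~b)) | e)) = 00001111000011110000111100000111

(c & (((~a | ~b) | (d | ~b)) | e))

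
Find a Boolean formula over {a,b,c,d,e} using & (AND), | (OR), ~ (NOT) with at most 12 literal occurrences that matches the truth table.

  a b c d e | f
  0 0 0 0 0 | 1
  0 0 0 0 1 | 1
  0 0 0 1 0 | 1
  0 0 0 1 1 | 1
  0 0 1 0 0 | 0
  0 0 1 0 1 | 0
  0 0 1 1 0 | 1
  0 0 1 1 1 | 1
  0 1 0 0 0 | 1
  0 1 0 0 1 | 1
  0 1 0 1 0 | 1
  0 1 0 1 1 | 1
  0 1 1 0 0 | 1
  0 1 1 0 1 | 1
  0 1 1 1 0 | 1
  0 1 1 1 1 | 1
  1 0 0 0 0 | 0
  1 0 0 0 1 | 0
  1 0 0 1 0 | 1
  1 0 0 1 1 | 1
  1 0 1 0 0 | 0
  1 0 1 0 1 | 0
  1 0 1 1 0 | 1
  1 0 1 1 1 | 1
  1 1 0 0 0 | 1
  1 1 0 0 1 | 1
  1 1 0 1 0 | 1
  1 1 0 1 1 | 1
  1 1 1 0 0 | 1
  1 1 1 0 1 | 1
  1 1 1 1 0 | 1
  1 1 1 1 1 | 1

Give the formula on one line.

((d | b) | (((~c | (~e & a)) & (~d & ~a)) | (b & ~a)))

  (d | b) = 00110011111111110011001111111111
  ~c = 11110000111100001111000011110000
  ~e = 10101010101010101010101010101010
  (~e & a) = 00000000000000001010101010101010
  (~c | (~e & a)) = 11110000111100001111101011111010
  ~d = 11001100110011001100110011001100
  ~a = 11111111111111110000000000000000
  (~d & ~a) = 11001100110011000000000000000000
  ((~c | (~e & a)) & (~d & ~a)) = 11000000110000000000000000000000
  (b & ~a) = 00000000111111110000000000000000
  (((~c | (~e & a)) & (~d & ~a)) | (b & ~a)) = 11000000111111110000000000000000
  ((d | b) | (((~c | (~e & a)) & (~d & ~a)) | (b & ~a))) = 11110011111111110011001111111111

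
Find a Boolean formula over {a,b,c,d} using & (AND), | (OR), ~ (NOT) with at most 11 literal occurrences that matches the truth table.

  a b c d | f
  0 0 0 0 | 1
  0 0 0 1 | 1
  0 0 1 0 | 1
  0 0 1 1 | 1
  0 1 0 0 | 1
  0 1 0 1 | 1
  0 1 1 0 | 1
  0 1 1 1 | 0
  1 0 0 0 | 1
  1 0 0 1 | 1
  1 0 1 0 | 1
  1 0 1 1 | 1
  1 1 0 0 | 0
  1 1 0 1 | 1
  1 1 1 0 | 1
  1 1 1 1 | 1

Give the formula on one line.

(((~b | (a & d)) | (~d & c)) | ((~a & ~c) & (a | b)))

  ~b = 1111000011110000
  (a & d) = 0000000001010101
  (~b | (a & d)) = 1111000011110101
  ~d = 1010101010101010
  (~d & c) = 0010001000100010
  ((~b | (a & d)) | (~d & c)) = 1111001011110111
  ~a = 1111111100000000
  ~c = 1100110011001100
  (~a & ~c) = 1100110000000000
  (a | b) = 0000111111111111
  ((~a & ~c) & (a | b)) = 0000110000000000
  (((~b | (a & d)) | (~d & c)) | ((~a & ~c) & (a | b))) = 1111111011110111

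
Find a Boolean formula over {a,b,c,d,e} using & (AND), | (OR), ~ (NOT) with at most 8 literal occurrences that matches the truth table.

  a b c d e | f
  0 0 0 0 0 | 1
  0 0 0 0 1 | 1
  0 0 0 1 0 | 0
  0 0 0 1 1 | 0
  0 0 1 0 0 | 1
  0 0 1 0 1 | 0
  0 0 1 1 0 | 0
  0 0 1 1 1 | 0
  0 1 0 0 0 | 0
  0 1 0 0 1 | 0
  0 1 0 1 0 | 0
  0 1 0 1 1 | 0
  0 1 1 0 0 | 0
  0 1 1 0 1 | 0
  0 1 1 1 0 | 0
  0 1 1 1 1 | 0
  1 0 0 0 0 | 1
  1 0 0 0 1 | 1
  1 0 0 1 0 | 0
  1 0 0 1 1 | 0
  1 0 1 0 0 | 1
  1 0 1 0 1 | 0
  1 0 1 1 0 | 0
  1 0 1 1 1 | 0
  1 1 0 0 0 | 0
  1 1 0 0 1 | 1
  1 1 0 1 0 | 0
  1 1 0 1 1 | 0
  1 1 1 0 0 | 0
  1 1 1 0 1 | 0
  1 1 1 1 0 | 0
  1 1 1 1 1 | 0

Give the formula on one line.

  (a & e) = 00000000000000000101010101010101
  ~b = 11111111000000001111111100000000
  ((a & e) | ~b) = 11111111000000001111111101010101
  ~d = 11001100110011001100110011001100
  (((a & e) | ~b) & ~d) = 11001100000000001100110001000100
  ~e = 10101010101010101010101010101010
  (~d | a) = 11001100110011001111111111111111
  ~c = 11110000111100001111000011110000
  ((~d | a) & ~c) = 11000000110000001111000011110000
  (~e | ((~d | a) & ~c)) = 11101010111010101111101011111010
  ((((a & e) | ~b) & ~d) & (~e | ((~d | a) & ~c))) = 11001000000000001100100001000000

((((a & e) | ~b) & ~d) & (~e | ((~d | a) & ~c)))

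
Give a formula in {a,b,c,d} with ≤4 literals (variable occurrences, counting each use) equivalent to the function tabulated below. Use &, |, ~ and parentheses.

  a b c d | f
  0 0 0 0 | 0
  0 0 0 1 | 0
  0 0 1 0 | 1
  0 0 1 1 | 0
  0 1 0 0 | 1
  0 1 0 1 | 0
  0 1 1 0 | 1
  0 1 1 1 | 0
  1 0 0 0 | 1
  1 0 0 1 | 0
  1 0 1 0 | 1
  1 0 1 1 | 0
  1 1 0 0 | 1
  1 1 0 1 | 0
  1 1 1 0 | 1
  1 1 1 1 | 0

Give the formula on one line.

  (a | c) = 0011001111111111
  ((a | c) | b) = 0011111111111111
  ~d = 1010101010101010
  (((a | c) | b) & ~d) = 0010101010101010

(((a | c) | b) & ~d)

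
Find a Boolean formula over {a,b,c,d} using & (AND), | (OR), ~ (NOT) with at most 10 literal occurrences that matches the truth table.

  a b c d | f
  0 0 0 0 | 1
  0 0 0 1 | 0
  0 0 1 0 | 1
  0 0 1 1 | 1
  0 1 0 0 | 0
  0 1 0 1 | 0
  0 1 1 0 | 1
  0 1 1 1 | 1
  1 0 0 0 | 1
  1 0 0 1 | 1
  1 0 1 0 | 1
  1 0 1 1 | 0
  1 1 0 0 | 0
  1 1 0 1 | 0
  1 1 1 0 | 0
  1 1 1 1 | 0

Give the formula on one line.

  ~c = 1100110011001100
  (c | d) = 0111011101110111
  ~b = 1111000011110000
  ((c | d) & ~b) = 0111000001110000
  (~c & ((c | d) & ~b)) = 0100000001000000
  (a & (~c & ((c | d) & ~b))) = 0000000001000000
  ~d = 1010101010101010
  (~b & ~d) = 1010000010100000
  ~a = 1111111100000000
  (~a & c) = 0011001100000000
  ((~b & ~d) | (~a & c)) = 1011001110100000
  ((a & (~c & ((c | d) & ~b))) | ((~b & ~d) | (~a & c))) = 1011001111100000

((a & (~c & ((c | d) & ~b))) | ((~b & ~d) | (~a & c)))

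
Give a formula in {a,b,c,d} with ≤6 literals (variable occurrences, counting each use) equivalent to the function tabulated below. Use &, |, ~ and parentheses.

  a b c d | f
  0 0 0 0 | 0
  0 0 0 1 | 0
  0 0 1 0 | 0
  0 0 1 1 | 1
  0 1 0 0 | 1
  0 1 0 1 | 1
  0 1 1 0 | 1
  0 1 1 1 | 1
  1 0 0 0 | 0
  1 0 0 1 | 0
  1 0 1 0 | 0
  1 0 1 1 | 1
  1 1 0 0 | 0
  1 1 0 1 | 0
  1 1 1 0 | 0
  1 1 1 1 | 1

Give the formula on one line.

((d & c) | (~a & b))

  (d & c) = 0001000100010001
  ~a = 1111111100000000
  (~a & b) = 0000111100000000
  ((d & c) | (~a & b)) = 0001111100010001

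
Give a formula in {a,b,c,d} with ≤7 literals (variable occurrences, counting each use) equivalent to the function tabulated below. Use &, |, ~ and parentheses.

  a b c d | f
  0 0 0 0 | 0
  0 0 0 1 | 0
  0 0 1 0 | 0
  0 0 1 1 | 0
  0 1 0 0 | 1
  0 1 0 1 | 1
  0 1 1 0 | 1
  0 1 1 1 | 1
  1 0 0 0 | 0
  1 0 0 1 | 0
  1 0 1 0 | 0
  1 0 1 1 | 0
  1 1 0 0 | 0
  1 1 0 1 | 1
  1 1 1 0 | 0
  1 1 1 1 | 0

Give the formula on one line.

  ~a = 1111111100000000
  (~a | d) = 1111111101010101
  ~c = 1100110011001100
  (~c | ~a) = 1111111111001100
  ((~a | d) & (~c | ~a)) = 1111111101000100
  (b & ((~a | d) & (~c | ~a))) = 0000111100000100

(b & ((~a | d) & (~c | ~a)))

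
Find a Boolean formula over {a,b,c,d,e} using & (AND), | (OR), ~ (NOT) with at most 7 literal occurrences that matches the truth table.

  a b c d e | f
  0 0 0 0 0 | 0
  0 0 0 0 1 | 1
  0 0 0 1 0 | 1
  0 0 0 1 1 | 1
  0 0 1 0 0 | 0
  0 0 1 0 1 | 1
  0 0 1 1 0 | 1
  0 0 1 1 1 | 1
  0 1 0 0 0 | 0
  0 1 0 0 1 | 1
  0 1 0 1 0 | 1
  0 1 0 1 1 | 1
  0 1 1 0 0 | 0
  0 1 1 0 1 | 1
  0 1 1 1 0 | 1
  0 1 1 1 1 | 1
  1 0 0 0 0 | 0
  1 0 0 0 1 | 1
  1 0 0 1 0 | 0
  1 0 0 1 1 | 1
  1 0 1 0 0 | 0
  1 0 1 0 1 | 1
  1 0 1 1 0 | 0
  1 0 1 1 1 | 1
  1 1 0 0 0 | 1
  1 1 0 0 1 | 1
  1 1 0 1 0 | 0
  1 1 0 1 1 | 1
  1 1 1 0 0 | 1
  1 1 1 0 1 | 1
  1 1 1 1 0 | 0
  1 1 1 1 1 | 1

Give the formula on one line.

((((a & ~d) & b) | e) | (d & ~a))

  ~d = 11001100110011001100110011001100
  (a & ~d) = 00000000000000001100110011001100
  ((a & ~d) & b) = 00000000000000000000000011001100
  (((a & ~d) & b) | e) = 01010101010101010101010111011101
  ~a = 11111111111111110000000000000000
  (d & ~a) = 00110011001100110000000000000000
  ((((a & ~d) & b) | e) | (d & ~a)) = 01110111011101110101010111011101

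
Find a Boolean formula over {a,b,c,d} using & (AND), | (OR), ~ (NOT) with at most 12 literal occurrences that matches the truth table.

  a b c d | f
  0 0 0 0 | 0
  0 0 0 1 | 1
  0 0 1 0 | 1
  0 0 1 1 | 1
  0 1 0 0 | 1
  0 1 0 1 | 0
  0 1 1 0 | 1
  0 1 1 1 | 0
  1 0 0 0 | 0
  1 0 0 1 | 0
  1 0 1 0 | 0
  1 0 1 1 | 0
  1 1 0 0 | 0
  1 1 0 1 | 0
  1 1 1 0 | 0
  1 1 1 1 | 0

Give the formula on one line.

  (b | a) = 0000111111111111
  ~d = 1010101010101010
  ~a = 1111111100000000
  (~d & ~a) = 1010101000000000
  ((b | a) & (~d & ~a)) = 0000101000000000
  ~b = 1111000011110000
  (~a & ~b) = 1111000000000000
  (a | d) = 0101010111111111
  (c | (a | d)) = 0111011111111111
  ((~a & ~b) & (c | (a | d))) = 0111000000000000
  (((b | a) & (~d & ~a)) | ((~a & ~b) & (c | (a | d)))) = 0111101000000000

(((b | a) & (~d & ~a)) | ((~a & ~b) & (c | (a | d))))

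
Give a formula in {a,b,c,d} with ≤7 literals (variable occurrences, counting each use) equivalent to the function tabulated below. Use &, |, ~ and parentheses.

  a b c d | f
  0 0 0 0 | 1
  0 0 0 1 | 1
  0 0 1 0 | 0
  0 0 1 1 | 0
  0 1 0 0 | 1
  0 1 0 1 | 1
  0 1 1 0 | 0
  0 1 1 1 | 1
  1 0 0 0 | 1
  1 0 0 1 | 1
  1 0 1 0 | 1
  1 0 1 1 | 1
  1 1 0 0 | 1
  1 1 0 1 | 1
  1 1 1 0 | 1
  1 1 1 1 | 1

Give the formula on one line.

  ~c = 1100110011001100
  (a | ~c) = 1100110011111111
  (b & d) = 0000010100000101
  ((a | ~c) | (b & d)) = 1100110111111111

((a | ~c) | (b & d))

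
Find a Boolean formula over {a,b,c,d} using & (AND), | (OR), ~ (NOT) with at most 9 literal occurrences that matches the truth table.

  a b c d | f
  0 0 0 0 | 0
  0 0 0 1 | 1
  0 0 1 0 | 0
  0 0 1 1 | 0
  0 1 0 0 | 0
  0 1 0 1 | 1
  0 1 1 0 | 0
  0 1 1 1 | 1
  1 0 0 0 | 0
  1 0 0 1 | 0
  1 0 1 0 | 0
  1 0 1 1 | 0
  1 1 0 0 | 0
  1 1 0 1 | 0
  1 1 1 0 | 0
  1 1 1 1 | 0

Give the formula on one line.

(d & ((~c | ((~a & b) & d)) & ~a))

  ~c = 1100110011001100
  ~a = 1111111100000000
  (~a & b) = 0000111100000000
  ((~a & b) & d) = 0000010100000000
  (~c | ((~a & b) & d)) = 1100110111001100
  ((~c | ((~a & b) & d)) & ~a) = 1100110100000000
  (d & ((~c | ((~a & b) & d)) & ~a)) = 0100010100000000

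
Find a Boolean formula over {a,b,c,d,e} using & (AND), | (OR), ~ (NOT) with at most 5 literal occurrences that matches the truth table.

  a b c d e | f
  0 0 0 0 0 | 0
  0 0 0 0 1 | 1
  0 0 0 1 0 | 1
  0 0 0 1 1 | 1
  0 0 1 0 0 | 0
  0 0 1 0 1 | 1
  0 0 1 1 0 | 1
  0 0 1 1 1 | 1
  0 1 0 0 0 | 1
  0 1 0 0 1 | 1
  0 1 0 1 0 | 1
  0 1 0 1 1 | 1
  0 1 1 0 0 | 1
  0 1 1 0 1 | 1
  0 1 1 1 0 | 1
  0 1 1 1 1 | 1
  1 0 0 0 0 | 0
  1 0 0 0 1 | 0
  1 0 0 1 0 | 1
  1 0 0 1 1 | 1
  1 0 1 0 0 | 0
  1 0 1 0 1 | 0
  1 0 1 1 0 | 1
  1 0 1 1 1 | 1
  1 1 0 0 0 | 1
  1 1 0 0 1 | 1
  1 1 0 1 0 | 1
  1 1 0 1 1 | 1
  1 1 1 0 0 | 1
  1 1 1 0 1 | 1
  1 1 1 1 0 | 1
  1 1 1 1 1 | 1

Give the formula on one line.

  ~a = 11111111111111110000000000000000
  (~a & e) = 01010101010101010000000000000000
  (b | d) = 00110011111111110011001111111111
  ((~a & e) | (b | d)) = 01110111111111110011001111111111

((~a & e) | (b | d))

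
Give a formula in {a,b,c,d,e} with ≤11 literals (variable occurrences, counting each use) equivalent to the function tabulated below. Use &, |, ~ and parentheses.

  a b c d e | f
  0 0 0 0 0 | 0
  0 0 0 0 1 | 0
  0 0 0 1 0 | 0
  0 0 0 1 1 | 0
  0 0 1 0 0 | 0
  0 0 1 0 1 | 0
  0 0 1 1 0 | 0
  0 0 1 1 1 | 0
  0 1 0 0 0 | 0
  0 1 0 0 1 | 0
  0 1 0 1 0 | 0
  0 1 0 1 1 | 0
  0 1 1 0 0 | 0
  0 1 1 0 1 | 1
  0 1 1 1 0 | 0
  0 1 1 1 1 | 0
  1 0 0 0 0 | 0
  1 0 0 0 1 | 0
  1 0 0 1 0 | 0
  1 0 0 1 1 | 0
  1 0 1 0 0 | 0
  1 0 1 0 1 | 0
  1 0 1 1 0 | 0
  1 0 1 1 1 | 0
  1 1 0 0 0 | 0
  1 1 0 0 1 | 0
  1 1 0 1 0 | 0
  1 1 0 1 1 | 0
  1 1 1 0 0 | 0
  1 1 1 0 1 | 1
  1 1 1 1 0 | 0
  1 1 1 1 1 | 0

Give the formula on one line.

  ~a = 11111111111111110000000000000000
  (c | ~a) = 11111111111111110000111100001111
  ((c | ~a) & b) = 00000000111111110000000000001111
  ~d = 11001100110011001100110011001100
  (c & ~d) = 00001100000011000000110000001100
  (d | (c & ~d)) = 00111111001111110011111100111111
  (e & ~d) = 01000100010001000100010001000100
  ((d | (c & ~d)) & (e & ~d)) = 00000100000001000000010000000100
  (((c | ~a) & b) & ((d | (c & ~d)) & (e & ~d))) = 00000000000001000000000000000100

(((c | ~a) & b) & ((d | (c & ~d)) & (e & ~d)))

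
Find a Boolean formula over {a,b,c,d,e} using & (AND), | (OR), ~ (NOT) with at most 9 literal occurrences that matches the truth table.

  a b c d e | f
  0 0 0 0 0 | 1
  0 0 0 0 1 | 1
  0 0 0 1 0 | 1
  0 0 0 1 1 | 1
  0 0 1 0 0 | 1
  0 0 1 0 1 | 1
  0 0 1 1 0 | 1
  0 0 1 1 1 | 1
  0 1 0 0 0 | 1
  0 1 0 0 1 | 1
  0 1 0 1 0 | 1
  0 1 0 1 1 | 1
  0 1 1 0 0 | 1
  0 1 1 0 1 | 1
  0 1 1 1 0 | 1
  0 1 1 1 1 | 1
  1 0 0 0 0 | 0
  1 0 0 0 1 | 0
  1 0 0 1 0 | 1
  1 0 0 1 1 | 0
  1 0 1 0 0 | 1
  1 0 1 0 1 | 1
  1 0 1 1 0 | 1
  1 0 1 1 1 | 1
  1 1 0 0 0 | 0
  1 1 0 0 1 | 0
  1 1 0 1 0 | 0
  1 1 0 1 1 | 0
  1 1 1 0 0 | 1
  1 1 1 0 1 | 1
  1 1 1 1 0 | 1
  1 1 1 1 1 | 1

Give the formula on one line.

  ~b = 11111111000000001111111100000000
  (~b | e) = 11111111010101011111111101010101
  (c | d) = 00111111001111110011111100111111
  ((c | d) | b) = 00111111111111110011111111111111
  ((~b | e) & ((c | d) | b)) = 00111111010101010011111101010101
  ~e = 10101010101010101010101010101010
  (c | ~e) = 10101111101011111010111110101111
  (((~b | e) & ((c | d) | b)) & (c | ~e)) = 00101111000001010010111100000101
  ~a = 11111111111111110000000000000000
  (~a | c) = 11111111111111110000111100001111
  ((((~b | e) & ((c | d) | b)) & (c | ~e)) | (~a | c)) = 11111111111111110010111100001111

((((~b | e) & ((c | d) | b)) & (c | ~e)) | (~a | c))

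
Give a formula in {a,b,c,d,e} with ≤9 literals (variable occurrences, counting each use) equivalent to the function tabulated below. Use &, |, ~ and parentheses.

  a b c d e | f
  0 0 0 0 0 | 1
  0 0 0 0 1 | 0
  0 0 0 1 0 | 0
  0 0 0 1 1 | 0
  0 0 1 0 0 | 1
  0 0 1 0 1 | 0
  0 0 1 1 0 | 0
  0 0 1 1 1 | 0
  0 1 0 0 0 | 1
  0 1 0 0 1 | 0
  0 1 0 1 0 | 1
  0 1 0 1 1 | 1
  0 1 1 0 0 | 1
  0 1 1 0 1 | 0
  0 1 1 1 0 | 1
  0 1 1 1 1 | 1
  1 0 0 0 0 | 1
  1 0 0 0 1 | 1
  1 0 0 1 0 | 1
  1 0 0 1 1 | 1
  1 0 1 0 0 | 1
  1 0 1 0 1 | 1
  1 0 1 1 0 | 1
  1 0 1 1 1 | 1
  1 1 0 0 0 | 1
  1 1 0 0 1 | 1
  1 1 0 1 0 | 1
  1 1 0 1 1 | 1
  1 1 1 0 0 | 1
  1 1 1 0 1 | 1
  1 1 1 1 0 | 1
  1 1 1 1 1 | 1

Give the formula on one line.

  ~d = 11001100110011001100110011001100
  ~e = 10101010101010101010101010101010
  (a | ~e) = 10101010101010101111111111111111
  (~d & (a | ~e)) = 10001000100010001100110011001100
  (a | b) = 00000000111111111111111111111111
  ((a | b) & d) = 00000000001100110011001100110011
  (((a | b) & d) | a) = 00000000001100111111111111111111
  ((~d & (a | ~e)) | (((a | b) & d) | a)) = 10001000101110111111111111111111

((~d & (a | ~e)) | (((a | b) & d) | a))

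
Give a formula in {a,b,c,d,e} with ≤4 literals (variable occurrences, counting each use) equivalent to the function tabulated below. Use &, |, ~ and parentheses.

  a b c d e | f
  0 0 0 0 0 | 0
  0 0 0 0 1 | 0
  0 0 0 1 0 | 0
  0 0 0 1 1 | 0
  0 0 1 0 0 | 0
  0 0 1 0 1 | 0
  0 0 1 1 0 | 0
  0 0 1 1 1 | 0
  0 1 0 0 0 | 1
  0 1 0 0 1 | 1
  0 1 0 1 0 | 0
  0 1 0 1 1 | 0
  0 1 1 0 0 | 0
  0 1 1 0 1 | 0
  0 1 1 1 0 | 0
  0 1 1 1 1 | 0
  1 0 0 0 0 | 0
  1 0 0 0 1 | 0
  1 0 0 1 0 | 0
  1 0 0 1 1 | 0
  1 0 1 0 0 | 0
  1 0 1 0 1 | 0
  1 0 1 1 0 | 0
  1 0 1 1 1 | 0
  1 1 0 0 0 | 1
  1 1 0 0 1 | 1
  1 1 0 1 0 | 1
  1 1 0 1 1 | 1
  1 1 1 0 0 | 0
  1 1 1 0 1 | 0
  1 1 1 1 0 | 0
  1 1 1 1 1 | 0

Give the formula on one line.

  ~c = 11110000111100001111000011110000
  (~c & b) = 00000000111100000000000011110000
  ~d = 11001100110011001100110011001100
  (a | ~d) = 11001100110011001111111111111111
  ((~c & b) & (a | ~d)) = 00000000110000000000000011110000

((~c & b) & (a | ~d))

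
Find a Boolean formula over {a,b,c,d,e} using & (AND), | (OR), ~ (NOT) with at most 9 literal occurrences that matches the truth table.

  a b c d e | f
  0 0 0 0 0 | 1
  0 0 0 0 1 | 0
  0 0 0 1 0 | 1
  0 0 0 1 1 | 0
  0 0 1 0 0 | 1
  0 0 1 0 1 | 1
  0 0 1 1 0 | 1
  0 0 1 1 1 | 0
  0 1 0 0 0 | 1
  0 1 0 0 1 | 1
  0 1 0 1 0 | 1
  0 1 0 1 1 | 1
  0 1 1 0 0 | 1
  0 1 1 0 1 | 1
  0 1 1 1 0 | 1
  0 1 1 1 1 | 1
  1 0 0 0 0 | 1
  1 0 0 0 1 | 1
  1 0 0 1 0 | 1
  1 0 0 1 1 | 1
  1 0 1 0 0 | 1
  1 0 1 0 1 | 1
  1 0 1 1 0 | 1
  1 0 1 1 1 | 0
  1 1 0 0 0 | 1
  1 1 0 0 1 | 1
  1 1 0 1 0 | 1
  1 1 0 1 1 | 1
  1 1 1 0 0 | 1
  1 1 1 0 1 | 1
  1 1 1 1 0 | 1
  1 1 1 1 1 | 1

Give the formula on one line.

((~e | b) | (((a & ~c) & (e | ~d)) | (c & ~d)))

  ~e = 10101010101010101010101010101010
  (~e | b) = 10101010111111111010101011111111
  ~c = 11110000111100001111000011110000
  (a & ~c) = 00000000000000001111000011110000
  ~d = 11001100110011001100110011001100
  (e | ~d) = 11011101110111011101110111011101
  ((a & ~c) & (e | ~d)) = 00000000000000001101000011010000
  (c & ~d) = 00001100000011000000110000001100
  (((a & ~c) & (e | ~d)) | (c & ~d)) = 00001100000011001101110011011100
  ((~e | b) | (((a & ~c) & (e | ~d)) | (c & ~d))) = 10101110111111111111111011111111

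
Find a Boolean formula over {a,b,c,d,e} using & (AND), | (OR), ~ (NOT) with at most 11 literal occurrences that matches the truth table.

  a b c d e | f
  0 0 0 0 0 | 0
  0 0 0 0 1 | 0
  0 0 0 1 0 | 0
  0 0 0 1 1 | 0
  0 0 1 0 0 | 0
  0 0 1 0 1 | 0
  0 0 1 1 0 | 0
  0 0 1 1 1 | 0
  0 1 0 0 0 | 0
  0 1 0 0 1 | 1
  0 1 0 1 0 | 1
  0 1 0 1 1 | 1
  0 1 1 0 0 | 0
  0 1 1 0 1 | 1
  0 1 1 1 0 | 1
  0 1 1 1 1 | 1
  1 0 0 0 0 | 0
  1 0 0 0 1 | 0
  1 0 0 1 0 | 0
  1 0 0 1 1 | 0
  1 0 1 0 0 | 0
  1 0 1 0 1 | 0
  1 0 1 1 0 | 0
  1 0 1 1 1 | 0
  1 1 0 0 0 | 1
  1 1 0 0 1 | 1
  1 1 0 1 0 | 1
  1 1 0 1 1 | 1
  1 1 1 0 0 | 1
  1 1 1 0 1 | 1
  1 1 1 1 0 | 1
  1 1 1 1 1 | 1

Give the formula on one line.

(b & (e | ((b & (~e & d)) | ((~b & ~a) | a))))

  ~e = 10101010101010101010101010101010
  (~e & d) = 00100010001000100010001000100010
  (b & (~e & d)) = 00000000001000100000000000100010
  ~b = 11111111000000001111111100000000
  ~a = 11111111111111110000000000000000
  (~b & ~a) = 11111111000000000000000000000000
  ((~b & ~a) | a) = 11111111000000001111111111111111
  ((b & (~e & d)) | ((~b & ~a) | a)) = 11111111001000101111111111111111
  (e | ((b & (~e & d)) | ((~b & ~a) | a))) = 11111111011101111111111111111111
  (b & (e | ((b & (~e & d)) | ((~b & ~a) | a)))) = 00000000011101110000000011111111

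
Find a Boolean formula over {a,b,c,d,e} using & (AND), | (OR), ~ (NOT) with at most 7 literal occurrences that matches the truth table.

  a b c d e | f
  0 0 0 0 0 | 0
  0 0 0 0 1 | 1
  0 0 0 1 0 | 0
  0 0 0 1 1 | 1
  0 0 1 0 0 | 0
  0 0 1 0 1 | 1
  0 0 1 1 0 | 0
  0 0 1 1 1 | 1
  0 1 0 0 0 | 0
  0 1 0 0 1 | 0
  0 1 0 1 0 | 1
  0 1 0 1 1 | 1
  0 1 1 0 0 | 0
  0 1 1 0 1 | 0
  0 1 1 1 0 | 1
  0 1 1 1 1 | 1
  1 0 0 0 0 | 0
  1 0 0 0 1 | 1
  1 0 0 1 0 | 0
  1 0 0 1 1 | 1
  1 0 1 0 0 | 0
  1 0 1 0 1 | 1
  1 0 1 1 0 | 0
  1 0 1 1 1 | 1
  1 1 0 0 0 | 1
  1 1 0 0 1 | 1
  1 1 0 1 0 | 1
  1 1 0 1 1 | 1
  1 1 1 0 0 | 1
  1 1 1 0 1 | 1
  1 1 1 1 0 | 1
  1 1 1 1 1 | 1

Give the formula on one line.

(((d | a) | ~b) & (e | b))

  (d | a) = 00110011001100111111111111111111
  ~b = 11111111000000001111111100000000
  ((d | a) | ~b) = 11111111001100111111111111111111
  (e | b) = 01010101111111110101010111111111
  (((d | a) | ~b) & (e | b)) = 01010101001100110101010111111111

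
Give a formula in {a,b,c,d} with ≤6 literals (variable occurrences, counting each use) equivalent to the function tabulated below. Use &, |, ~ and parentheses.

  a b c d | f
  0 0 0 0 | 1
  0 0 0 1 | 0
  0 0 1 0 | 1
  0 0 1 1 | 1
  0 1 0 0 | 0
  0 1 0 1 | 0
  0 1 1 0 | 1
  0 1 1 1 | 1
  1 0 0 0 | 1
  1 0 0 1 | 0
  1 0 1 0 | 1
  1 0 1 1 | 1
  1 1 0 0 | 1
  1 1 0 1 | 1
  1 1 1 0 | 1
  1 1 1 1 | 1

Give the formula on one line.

  ~b = 1111000011110000
  (~b | a) = 1111000011111111
  ~d = 1010101010101010
  (~d | b) = 1010111110101111
  ((~b | a) & (~d | b)) = 1010000010101111
  (c | ((~b | a) & (~d | b))) = 1011001110111111

(c | ((~b | a) & (~d | b)))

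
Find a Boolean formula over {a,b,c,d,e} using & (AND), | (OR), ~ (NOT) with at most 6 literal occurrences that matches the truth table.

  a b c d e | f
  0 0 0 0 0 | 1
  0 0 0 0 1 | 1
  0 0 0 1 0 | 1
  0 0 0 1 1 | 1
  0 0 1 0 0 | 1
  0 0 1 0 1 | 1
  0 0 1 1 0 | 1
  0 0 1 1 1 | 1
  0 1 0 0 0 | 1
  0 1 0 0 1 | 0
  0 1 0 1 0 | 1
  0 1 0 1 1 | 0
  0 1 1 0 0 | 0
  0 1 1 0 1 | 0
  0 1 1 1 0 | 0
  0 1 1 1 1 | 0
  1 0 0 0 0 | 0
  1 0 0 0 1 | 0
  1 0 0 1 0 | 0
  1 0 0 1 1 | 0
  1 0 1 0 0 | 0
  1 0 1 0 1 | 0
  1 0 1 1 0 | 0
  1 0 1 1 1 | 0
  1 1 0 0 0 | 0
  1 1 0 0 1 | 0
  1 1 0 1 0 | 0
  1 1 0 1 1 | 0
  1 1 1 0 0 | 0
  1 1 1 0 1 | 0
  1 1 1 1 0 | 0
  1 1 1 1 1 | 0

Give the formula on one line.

  ~e = 10101010101010101010101010101010
  ~c = 11110000111100001111000011110000
  (e | ~c) = 11110101111101011111010111110101
  (~e & (e | ~c)) = 10100000101000001010000010100000
  ~b = 11111111000000001111111100000000
  ((~e & (e | ~c)) | ~b) = 11111111101000001111111110100000
  (((~e & (e | ~c)) | ~b) | a) = 11111111101000001111111111111111
  ~a = 11111111111111110000000000000000
  ((((~e & (e | ~c)) | ~b) | a) & ~a) = 11111111101000000000000000000000

((((~e & (e | ~c)) | ~b) | a) & ~a)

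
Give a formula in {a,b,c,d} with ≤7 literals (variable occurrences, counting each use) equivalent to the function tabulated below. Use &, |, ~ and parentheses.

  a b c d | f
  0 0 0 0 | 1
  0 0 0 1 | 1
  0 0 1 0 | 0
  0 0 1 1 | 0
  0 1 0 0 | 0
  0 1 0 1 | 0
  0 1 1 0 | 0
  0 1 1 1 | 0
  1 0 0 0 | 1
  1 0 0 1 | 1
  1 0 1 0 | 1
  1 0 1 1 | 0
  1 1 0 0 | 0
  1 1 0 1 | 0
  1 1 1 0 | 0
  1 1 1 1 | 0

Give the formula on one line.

  ~b = 1111000011110000
  ~d = 1010101010101010
  (~d & a) = 0000000010101010
  ~c = 1100110011001100
  ((~d & a) | ~c) = 1100110011101110
  (~b & ((~d & a) | ~c)) = 1100000011100000

(~b & ((~d & a) | ~c))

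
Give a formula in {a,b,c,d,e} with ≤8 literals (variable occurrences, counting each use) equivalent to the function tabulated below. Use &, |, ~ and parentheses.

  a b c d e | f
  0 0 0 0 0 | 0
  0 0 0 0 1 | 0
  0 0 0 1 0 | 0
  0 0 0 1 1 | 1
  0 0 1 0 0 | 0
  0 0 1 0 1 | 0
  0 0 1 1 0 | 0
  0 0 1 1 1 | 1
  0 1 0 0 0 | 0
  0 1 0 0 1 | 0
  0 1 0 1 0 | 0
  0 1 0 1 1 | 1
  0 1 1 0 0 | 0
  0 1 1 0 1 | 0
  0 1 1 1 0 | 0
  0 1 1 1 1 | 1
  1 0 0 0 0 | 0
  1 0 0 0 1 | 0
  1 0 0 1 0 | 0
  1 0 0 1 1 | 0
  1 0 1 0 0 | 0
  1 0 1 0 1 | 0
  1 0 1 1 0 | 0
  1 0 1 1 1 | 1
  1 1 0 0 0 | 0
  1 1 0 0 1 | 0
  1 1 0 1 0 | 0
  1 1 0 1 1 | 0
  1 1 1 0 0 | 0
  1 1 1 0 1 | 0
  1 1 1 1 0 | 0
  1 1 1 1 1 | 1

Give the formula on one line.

(((~a | c) & e) & (e & d))

  ~a = 11111111111111110000000000000000
  (~a | c) = 11111111111111110000111100001111
  ((~a | c) & e) = 01010101010101010000010100000101
  (e & d) = 00010001000100010001000100010001
  (((~a | c) & e) & (e & d)) = 00010001000100010000000100000001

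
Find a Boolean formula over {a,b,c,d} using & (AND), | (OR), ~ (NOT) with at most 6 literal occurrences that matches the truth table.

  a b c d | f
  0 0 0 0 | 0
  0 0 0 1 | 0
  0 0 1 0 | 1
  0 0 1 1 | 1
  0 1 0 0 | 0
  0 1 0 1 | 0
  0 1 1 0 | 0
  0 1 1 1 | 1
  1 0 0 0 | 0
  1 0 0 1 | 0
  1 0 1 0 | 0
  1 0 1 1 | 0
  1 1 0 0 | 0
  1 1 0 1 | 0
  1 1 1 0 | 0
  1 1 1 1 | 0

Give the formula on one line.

((c & ~a) & (d | (~b | a)))

  ~a = 1111111100000000
  (c & ~a) = 0011001100000000
  ~b = 1111000011110000
  (~b | a) = 1111000011111111
  (d | (~b | a)) = 1111010111111111
  ((c & ~a) & (d | (~b | a))) = 0011000100000000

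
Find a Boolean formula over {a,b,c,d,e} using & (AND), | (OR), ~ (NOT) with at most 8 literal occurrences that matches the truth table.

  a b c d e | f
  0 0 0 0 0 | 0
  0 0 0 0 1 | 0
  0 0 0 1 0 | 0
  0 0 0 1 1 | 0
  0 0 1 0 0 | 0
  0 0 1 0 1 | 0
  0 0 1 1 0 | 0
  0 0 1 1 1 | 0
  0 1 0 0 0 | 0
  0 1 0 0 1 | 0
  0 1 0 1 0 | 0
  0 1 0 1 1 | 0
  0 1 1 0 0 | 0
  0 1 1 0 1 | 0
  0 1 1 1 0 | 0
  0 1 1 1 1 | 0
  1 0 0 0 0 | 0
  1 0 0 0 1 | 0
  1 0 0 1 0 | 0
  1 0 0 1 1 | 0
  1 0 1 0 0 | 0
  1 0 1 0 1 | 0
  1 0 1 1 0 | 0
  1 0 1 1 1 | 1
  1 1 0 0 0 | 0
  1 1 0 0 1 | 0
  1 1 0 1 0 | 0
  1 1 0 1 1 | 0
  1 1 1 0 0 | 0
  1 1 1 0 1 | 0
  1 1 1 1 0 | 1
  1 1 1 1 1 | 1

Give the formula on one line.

  (b | e) = 01010101111111110101010111111111
  ((b | e) & a) = 00000000000000000101010111111111
  ~e = 10101010101010101010101010101010
  ~a = 11111111111111110000000000000000
  (~e | ~a) = 11111111111111111010101010101010
  ((~e | ~a) & e) = 01010101010101010000000000000000
  (c & d) = 00000011000000110000001100000011
  (((~e | ~a) & e) | (c & d)) = 01010111010101110000001100000011
  (((b | e) & a) & (((~e | ~a) & e) | (c & d))) = 00000000000000000000000100000011

(((b | e) & a) & (((~e | ~a) & e) | (c & d)))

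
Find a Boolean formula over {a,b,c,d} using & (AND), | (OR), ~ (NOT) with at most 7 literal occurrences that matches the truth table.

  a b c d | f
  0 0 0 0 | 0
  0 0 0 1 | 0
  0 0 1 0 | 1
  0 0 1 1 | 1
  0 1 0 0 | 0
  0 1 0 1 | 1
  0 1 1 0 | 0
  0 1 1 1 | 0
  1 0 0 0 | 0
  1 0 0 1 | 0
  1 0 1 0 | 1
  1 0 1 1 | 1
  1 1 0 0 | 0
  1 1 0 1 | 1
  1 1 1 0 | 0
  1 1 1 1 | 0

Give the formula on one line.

((c & ~b) | ((~c & d) & (b & (~c | a))))

  ~b = 1111000011110000
  (c & ~b) = 0011000000110000
  ~c = 1100110011001100
  (~c & d) = 0100010001000100
  (~c | a) = 1100110011111111
  (b & (~c | a)) = 0000110000001111
  ((~c & d) & (b & (~c | a))) = 0000010000000100
  ((c & ~b) | ((~c & d) & (b & (~c | a)))) = 0011010000110100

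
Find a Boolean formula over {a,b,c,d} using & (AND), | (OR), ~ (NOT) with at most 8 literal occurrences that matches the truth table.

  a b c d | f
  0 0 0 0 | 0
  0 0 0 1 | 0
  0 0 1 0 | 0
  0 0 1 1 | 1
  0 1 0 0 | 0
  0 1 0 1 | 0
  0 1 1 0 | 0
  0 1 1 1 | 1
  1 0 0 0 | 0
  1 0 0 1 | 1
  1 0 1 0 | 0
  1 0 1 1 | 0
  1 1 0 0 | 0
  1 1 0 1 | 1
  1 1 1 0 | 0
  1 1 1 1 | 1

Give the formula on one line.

(d & (((~c | ~a) | (d & b)) & (c | a)))

  ~c = 1100110011001100
  ~a = 1111111100000000
  (~c | ~a) = 1111111111001100
  (d & b) = 0000010100000101
  ((~c | ~a) | (d & b)) = 1111111111001101
  (c | a) = 0011001111111111
  (((~c | ~a) | (d & b)) & (c | a)) = 0011001111001101
  (d & (((~c | ~a) | (d & b)) & (c | a))) = 0001000101000101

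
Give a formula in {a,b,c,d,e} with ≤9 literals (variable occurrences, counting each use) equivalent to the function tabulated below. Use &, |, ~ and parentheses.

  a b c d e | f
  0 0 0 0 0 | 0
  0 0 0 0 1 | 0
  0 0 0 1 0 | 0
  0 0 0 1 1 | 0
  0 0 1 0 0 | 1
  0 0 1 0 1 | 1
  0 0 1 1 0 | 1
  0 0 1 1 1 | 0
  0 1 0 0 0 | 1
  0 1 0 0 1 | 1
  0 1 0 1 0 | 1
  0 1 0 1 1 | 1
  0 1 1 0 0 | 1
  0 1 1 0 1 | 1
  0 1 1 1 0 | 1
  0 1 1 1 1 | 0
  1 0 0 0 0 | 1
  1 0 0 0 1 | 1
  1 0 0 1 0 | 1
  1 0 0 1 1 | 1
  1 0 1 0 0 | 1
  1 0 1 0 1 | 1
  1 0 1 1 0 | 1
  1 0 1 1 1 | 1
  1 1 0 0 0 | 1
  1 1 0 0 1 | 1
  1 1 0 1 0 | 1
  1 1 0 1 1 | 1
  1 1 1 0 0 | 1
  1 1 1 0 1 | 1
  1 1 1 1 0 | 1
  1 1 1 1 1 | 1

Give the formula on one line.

(a | ((~d | (~c | ~e)) & (b | c)))

  ~d = 11001100110011001100110011001100
  ~c = 11110000111100001111000011110000
  ~e = 10101010101010101010101010101010
  (~c | ~e) = 11111010111110101111101011111010
  (~d | (~c | ~e)) = 11111110111111101111111011111110
  (b | c) = 00001111111111110000111111111111
  ((~d | (~c | ~e)) & (b | c)) = 00001110111111100000111011111110
  (a | ((~d | (~c | ~e)) & (b | c))) = 00001110111111101111111111111111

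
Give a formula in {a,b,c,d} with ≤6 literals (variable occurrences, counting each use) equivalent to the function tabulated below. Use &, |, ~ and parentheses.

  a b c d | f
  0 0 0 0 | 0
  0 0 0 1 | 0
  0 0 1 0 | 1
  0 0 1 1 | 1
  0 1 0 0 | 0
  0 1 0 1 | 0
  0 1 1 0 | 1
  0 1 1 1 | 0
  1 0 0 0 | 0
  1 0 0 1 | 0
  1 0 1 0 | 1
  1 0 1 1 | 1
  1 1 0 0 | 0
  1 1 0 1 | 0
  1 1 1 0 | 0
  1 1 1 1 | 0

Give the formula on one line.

  ~b = 1111000011110000
  ~d = 1010101010101010
  (~b | ~d) = 1111101011111010
  ~a = 1111111100000000
  (~a | ~b) = 1111111111110000
  ((~b | ~d) & (~a | ~b)) = 1111101011110000
  (((~b | ~d) & (~a | ~b)) & c) = 0011001000110000

(((~b | ~d) & (~a | ~b)) & c)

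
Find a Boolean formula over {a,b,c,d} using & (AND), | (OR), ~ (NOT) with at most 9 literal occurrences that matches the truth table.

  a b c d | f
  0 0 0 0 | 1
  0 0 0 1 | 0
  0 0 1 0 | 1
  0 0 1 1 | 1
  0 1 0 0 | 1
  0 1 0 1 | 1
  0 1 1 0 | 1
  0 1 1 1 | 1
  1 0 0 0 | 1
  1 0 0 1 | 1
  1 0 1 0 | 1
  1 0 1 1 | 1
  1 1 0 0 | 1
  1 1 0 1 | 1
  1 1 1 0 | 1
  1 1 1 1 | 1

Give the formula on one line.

(((~d | ((a | c) & ~c)) | (a & c)) | (b | c))

  ~d = 1010101010101010
  (a | c) = 0011001111111111
  ~c = 1100110011001100
  ((a | c) & ~c) = 0000000011001100
  (~d | ((a | c) & ~c)) = 1010101011101110
  (a & c) = 0000000000110011
  ((~d | ((a | c) & ~c)) | (a & c)) = 1010101011111111
  (b | c) = 0011111100111111
  (((~d | ((a | c) & ~c)) | (a & c)) | (b | c)) = 1011111111111111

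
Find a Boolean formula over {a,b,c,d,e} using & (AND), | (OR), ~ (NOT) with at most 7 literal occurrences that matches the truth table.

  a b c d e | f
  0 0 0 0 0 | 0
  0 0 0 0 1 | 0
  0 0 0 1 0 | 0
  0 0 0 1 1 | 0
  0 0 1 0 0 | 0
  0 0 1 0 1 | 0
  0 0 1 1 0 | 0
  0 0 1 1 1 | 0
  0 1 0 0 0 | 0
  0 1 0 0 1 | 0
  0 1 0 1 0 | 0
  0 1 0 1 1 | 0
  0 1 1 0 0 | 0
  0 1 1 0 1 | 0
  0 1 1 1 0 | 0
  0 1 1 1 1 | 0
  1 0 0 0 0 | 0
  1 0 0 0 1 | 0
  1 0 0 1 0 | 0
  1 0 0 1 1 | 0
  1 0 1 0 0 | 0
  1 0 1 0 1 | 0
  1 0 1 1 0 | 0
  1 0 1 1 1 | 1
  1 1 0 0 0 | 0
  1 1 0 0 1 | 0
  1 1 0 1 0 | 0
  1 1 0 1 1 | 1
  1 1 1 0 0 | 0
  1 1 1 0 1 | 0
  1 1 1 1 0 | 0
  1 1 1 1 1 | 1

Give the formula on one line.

(((d & e) & ((c | d) & a)) & (c | b))

  (d & e) = 00010001000100010001000100010001
  (c | d) = 00111111001111110011111100111111
  ((c | d) & a) = 00000000000000000011111100111111
  ((d & e) & ((c | d) & a)) = 00000000000000000001000100010001
  (c | b) = 00001111111111110000111111111111
  (((d & e) & ((c | d) & a)) & (c | b)) = 00000000000000000000000100010001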